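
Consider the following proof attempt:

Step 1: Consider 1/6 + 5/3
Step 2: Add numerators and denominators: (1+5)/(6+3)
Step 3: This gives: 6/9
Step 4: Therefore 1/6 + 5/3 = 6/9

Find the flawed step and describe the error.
Step 2: Add numerators and denominators: (1+5)/(6+3)

Step 2 incorrectly adds fractions by separately adding numerators and denominators. This is wrong. The correct method requires a common denominator: 1/6 + 5/3 = (1×3 + 5×6)/(6×3) = 33/18 = 11/6. The method used gives 6/9, which is different.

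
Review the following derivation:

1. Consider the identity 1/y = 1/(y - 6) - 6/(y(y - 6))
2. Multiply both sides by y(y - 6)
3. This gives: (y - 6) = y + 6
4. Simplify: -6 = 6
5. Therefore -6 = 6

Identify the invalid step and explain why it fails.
Step 3: This gives: (y - 6) = y + 6

Step 3 makes a sign error when clearing denominators. Multiplying -6/(y(y - 6)) by y(y - 6) gives -6, not +6. The correct result is (y - 6) = y - 6, which is trivially true, not (y - 6) = y + 6. (Step 1 is a valid identity: 1/(y - 6) - 6/(y(y - 6)) = (y - 6)/(y(y - 6)) = 1/y.)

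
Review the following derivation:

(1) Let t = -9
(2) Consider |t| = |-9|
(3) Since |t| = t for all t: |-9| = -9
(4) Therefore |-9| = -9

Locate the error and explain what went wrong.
Step 3: Since |t| = t for all t: |-9| = -9

Step 3 incorrectly states that |t| = t for all t. The correct definition is |t| = t when t >= 0, and |t| = -t when t < 0. Since -9 < 0, we have |-9| = -(-9) = 9, not -9.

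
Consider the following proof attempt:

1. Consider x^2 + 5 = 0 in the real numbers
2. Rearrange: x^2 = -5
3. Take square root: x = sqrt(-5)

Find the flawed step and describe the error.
Step 3: Take square root: x = sqrt(-5)

Step 3 takes the square root of -5, which is negative. In the real number system, the square root of a negative number is undefined. The equation x^2 + 5 = 0 has no real solutions. Square roots of negative numbers only exist in the complex numbers.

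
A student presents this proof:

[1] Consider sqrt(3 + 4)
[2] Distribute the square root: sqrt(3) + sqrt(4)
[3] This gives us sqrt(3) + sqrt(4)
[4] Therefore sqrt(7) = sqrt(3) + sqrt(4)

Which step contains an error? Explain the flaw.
Step 2: Distribute the square root: sqrt(3) + sqrt(4)

Step 2 incorrectly 'distributes' the square root over addition. The square root function does not distribute: sqrt(a + b) ≠ sqrt(a) + sqrt(b). In fact, sqrt(3 + 4) = sqrt(7) ≈ 2.6458, while sqrt(3) + sqrt(4) ≈ 3.7321.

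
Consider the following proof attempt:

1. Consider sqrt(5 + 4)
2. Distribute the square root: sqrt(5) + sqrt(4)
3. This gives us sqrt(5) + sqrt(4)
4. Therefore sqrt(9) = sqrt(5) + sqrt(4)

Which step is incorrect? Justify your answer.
Step 2: Distribute the square root: sqrt(5) + sqrt(4)

Step 2 incorrectly 'distributes' the square root over addition. The square root function does not distribute: sqrt(a + b) ≠ sqrt(a) + sqrt(b). In fact, sqrt(5 + 4) = sqrt(9) ≈ 3.0000, while sqrt(5) + sqrt(4) ≈ 4.2361.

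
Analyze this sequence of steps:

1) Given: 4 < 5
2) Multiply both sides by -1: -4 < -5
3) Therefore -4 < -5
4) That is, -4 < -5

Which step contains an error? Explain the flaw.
Step 2: Multiply both sides by -1: -4 < -5

Step 2 multiplies both sides by -1 but fails to reverse the inequality sign. When multiplying (or dividing) an inequality by a negative number, the direction must be reversed. Since 4 < 5, we should get -4 > -5, i.e., -4 > -5.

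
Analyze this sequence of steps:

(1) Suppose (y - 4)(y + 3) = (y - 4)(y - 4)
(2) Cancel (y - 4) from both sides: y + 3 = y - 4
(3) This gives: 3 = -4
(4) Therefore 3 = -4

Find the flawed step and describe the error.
Step 2: Cancel (y - 4) from both sides: y + 3 = y - 4

Step 2 cancels (y - 4) from both sides. This is only valid if (y - 4) ≠ 0, i.e., y ≠ 4. When y = 4, both sides equal zero regardless of the other factors. The correct approach requires considering y = 4 as a separate case.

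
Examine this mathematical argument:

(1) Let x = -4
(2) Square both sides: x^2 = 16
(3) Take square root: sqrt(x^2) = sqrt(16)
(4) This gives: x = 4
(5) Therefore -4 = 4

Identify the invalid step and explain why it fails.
Step 4: This gives: x = 4

Step 4 incorrectly states that sqrt(x^2) = x. The correct identity is sqrt(x^2) = |x|. Since x = -4 < 0, we have sqrt(x^2) = |-4| = 4, not x = -4.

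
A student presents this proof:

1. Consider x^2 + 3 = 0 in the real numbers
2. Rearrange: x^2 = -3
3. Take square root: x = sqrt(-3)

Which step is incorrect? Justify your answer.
Step 3: Take square root: x = sqrt(-3)

Step 3 takes the square root of -3, which is negative. In the real number system, the square root of a negative number is undefined. The equation x^2 + 3 = 0 has no real solutions. Square roots of negative numbers only exist in the complex numbers.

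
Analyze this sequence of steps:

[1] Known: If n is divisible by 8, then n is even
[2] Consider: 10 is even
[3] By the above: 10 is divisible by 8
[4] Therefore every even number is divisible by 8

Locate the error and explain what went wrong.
Step 3: By the above: 10 is divisible by 8

Step 3 commits the fallacy of affirming the consequent. The known fact 'divisible by 8 → even' does NOT imply 'even → divisible by 8'. That would be the converse, which is false. For example, 10 is even but 10 ÷ 8 = 1.25, which is not an integer.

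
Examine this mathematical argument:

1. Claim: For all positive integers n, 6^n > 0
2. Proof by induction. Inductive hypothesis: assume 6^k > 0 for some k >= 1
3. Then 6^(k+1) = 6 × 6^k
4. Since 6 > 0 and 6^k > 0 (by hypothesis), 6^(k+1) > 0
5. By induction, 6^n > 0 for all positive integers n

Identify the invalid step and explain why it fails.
Step 5: By induction, 6^n > 0 for all positive integers n

Step 5 concludes the proof by induction, but no base case was ever established. A valid induction proof requires: (1) a base case proving 6^1 > 0, and (2) an inductive step showing IF 6^k > 0 THEN 6^(k+1) > 0. Steps 2-4 correctly establish the inductive step, but without the base case the conclusion in step 5 does not follow.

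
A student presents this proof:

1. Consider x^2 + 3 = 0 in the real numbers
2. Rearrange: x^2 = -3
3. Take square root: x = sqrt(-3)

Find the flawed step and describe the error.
Step 3: Take square root: x = sqrt(-3)

Step 3 takes the square root of -3, which is negative. In the real number system, the square root of a negative number is undefined. The equation x^2 + 3 = 0 has no real solutions. Square roots of negative numbers only exist in the complex numbers.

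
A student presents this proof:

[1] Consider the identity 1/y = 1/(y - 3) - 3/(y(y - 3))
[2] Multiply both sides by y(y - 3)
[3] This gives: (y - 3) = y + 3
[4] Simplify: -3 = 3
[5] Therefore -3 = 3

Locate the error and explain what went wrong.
Step 3: This gives: (y - 3) = y + 3

Step 3 makes a sign error when clearing denominators. Multiplying -3/(y(y - 3)) by y(y - 3) gives -3, not +3. The correct result is (y - 3) = y - 3, which is trivially true, not (y - 3) = y + 3. (Step 1 is a valid identity: 1/(y - 3) - 3/(y(y - 3)) = (y - 3)/(y(y - 3)) = 1/y.)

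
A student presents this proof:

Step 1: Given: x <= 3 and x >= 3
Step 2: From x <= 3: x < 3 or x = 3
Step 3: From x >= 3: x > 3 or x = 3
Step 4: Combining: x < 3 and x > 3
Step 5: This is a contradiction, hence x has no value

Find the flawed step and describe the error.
Step 4: Combining: x < 3 and x > 3

Step 4 incorrectly combines the conditions. From x <= 3 and x >= 3, the intersection is x = 3. The error treats the 'or' cases as 'and' requirements. The correct conclusion is that x = 3 is the unique solution, not that no solution exists.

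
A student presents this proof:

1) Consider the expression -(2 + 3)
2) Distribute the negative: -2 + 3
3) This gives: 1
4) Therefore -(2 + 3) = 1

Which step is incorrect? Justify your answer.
Step 2: Distribute the negative: -2 + 3

Step 2 incorrectly distributes the negative sign. The correct distribution is -(2 + 3) = -2 - 3 = -5. The negative must be applied to both terms, not just the first. The error treats -(2 + 3) as -2 + 3, which equals 1 instead of -5.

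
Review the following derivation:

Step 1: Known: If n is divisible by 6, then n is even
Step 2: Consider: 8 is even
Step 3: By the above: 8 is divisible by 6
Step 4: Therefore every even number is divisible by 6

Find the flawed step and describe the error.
Step 3: By the above: 8 is divisible by 6

Step 3 commits the fallacy of affirming the consequent. The known fact 'divisible by 6 → even' does NOT imply 'even → divisible by 6'. That would be the converse, which is false. For example, 8 is even but 8 ÷ 6 = 1.33, which is not an integer.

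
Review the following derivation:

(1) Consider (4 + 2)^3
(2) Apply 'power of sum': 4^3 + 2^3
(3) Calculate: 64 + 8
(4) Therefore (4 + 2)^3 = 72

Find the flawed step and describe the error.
Step 2: Apply 'power of sum': 4^3 + 2^3

Step 2 incorrectly applies a non-existent rule '(a+b)^n = a^n + b^n'. This is false in general. The correct expansion uses the binomial theorem. The actual value is (4 + 2)^3 = 6^3 = 216, not 72.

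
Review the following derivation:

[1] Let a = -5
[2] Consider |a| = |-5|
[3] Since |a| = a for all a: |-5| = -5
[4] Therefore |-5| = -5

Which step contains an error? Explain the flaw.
Step 3: Since |a| = a for all a: |-5| = -5

Step 3 incorrectly states that |a| = a for all a. The correct definition is |a| = a when a >= 0, and |a| = -a when a < 0. Since -5 < 0, we have |-5| = -(-5) = 5, not -5.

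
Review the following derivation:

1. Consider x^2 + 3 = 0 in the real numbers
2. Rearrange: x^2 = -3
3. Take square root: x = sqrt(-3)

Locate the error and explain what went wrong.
Step 3: Take square root: x = sqrt(-3)

Step 3 takes the square root of -3, which is negative. In the real number system, the square root of a negative number is undefined. The equation x^2 + 3 = 0 has no real solutions. Square roots of negative numbers only exist in the complex numbers.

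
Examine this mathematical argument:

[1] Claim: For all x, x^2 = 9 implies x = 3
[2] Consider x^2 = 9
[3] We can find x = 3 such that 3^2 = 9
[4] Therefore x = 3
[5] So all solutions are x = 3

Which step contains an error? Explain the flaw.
Step 4: Therefore x = 3

Step 4 incorrectly concludes that x = 3 is the only solution. The proof shows that x = 3 is A solution (existence), but does not show it is the ONLY solution (uniqueness). In fact, x = -3 is also a solution since (-3)^2 = 9. Finding one solution doesn't prove there are no others.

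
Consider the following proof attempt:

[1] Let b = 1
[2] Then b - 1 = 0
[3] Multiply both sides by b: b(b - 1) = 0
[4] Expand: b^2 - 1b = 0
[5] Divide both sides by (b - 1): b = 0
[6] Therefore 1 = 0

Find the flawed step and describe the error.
Step 5: Divide both sides by (b - 1): b = 0

Step 5 divides both sides by (b - 1). However, since b = 1, we have (b - 1) = 0. Division by zero is undefined, making this step invalid.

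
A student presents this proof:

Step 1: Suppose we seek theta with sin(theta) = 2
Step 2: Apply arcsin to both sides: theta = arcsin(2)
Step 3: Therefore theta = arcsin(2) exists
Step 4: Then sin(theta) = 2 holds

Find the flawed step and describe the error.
Step 2: Apply arcsin to both sides: theta = arcsin(2)

Step 2 applies arcsin to 2. However, arcsin(x) is only defined for x in [-1, 1] because sin(theta) can only produce values in that range. Since |2| > 1, arcsin(2) is undefined. There is no angle whose sine equals 2.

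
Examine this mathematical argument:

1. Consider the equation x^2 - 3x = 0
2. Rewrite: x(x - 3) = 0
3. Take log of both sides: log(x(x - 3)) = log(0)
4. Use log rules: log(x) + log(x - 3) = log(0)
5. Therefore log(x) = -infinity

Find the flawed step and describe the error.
Step 3: Take log of both sides: log(x(x - 3)) = log(0)

Step 3 takes the logarithm of both sides, resulting in log(0) on the right side. The logarithm is only defined for positive numbers; log(0) is undefined (approaches negative infinity). This operation is invalid.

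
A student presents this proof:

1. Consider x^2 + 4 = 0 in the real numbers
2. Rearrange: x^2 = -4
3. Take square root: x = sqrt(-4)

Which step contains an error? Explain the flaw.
Step 3: Take square root: x = sqrt(-4)

Step 3 takes the square root of -4, which is negative. In the real number system, the square root of a negative number is undefined. The equation x^2 + 4 = 0 has no real solutions. Square roots of negative numbers only exist in the complex numbers.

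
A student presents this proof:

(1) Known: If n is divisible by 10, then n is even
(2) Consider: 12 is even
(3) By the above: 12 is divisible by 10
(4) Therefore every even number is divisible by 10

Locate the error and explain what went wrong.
Step 3: By the above: 12 is divisible by 10

Step 3 commits the fallacy of affirming the consequent. The known fact 'divisible by 10 → even' does NOT imply 'even → divisible by 10'. That would be the converse, which is false. For example, 12 is even but 12 ÷ 10 = 1.20, which is not an integer.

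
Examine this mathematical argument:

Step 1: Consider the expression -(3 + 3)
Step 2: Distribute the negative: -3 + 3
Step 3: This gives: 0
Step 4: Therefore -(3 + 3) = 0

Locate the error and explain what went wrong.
Step 2: Distribute the negative: -3 + 3

Step 2 incorrectly distributes the negative sign. The correct distribution is -(3 + 3) = -3 - 3 = -6. The negative must be applied to both terms, not just the first. The error treats -(3 + 3) as -3 + 3, which equals 0 instead of -6.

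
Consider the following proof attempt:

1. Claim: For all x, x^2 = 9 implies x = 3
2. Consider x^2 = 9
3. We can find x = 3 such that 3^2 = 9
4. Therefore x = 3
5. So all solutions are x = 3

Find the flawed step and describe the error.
Step 4: Therefore x = 3

Step 4 incorrectly concludes that x = 3 is the only solution. The proof shows that x = 3 is A solution (existence), but does not show it is the ONLY solution (uniqueness). In fact, x = -3 is also a solution since (-3)^2 = 9. Finding one solution doesn't prove there are no others.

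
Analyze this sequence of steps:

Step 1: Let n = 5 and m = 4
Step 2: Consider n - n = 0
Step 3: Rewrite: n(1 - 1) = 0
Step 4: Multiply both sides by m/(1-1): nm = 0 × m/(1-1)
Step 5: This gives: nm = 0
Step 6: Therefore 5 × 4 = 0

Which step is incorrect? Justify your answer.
Step 4: Multiply both sides by m/(1-1): nm = 0 × m/(1-1)

Step 4 multiplies both sides by m/(1-1). However, 1-1 = 0, so this is multiplication by m/0, which is undefined. We cannot multiply by an undefined expression.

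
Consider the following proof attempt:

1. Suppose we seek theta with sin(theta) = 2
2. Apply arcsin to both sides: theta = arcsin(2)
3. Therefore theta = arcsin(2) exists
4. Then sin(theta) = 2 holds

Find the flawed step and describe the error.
Step 2: Apply arcsin to both sides: theta = arcsin(2)

Step 2 applies arcsin to 2. However, arcsin(x) is only defined for x in [-1, 1] because sin(theta) can only produce values in that range. Since |2| > 1, arcsin(2) is undefined. There is no angle whose sine equals 2.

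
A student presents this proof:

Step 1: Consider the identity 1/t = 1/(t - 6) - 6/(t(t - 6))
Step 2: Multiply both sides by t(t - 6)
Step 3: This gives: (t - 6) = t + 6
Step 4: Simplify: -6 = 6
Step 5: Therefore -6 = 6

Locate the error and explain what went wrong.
Step 3: This gives: (t - 6) = t + 6

Step 3 makes a sign error when clearing denominators. Multiplying -6/(t(t - 6)) by t(t - 6) gives -6, not +6. The correct result is (t - 6) = t - 6, which is trivially true, not (t - 6) = t + 6. (Step 1 is a valid identity: 1/(t - 6) - 6/(t(t - 6)) = (t - 6)/(t(t - 6)) = 1/t.)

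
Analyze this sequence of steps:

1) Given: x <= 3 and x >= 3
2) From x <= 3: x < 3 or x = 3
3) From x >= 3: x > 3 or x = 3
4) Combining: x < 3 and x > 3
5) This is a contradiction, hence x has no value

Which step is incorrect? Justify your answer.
Step 4: Combining: x < 3 and x > 3

Step 4 incorrectly combines the conditions. From x <= 3 and x >= 3, the intersection is x = 3. The error treats the 'or' cases as 'and' requirements. The correct conclusion is that x = 3 is the unique solution, not that no solution exists.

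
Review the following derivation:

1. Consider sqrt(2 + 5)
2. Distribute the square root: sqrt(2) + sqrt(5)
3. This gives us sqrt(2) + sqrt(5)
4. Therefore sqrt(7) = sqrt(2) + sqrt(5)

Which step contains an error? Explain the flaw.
Step 2: Distribute the square root: sqrt(2) + sqrt(5)

Step 2 incorrectly 'distributes' the square root over addition. The square root function does not distribute: sqrt(a + b) ≠ sqrt(a) + sqrt(b). In fact, sqrt(2 + 5) = sqrt(7) ≈ 2.6458, while sqrt(2) + sqrt(5) ≈ 3.6503.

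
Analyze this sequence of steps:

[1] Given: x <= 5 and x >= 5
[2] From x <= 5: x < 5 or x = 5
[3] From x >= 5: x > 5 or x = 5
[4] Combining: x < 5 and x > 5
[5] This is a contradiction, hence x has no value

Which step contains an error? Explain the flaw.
Step 4: Combining: x < 5 and x > 5

Step 4 incorrectly combines the conditions. From x <= 5 and x >= 5, the intersection is x = 5. The error treats the 'or' cases as 'and' requirements. The correct conclusion is that x = 5 is the unique solution, not that no solution exists.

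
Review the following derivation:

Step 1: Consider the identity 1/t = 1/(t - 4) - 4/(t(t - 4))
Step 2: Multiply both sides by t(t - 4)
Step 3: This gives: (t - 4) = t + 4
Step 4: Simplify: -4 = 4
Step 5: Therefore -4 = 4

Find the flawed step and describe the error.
Step 3: This gives: (t - 4) = t + 4

Step 3 makes a sign error when clearing denominators. Multiplying -4/(t(t - 4)) by t(t - 4) gives -4, not +4. The correct result is (t - 4) = t - 4, which is trivially true, not (t - 4) = t + 4. (Step 1 is a valid identity: 1/(t - 4) - 4/(t(t - 4)) = (t - 4)/(t(t - 4)) = 1/t.)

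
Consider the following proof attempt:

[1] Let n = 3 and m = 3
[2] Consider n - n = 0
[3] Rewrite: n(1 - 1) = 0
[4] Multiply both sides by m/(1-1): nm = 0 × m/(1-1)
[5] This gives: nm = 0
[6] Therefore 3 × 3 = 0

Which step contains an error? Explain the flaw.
Step 4: Multiply both sides by m/(1-1): nm = 0 × m/(1-1)

Step 4 multiplies both sides by m/(1-1). However, 1-1 = 0, so this is multiplication by m/0, which is undefined. We cannot multiply by an undefined expression.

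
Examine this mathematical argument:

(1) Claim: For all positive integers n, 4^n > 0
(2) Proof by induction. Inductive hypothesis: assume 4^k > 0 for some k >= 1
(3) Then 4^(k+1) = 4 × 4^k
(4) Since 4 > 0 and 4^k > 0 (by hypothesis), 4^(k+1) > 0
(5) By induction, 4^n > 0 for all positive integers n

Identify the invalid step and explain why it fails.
Step 5: By induction, 4^n > 0 for all positive integers n

Step 5 concludes the proof by induction, but no base case was ever established. A valid induction proof requires: (1) a base case proving 4^1 > 0, and (2) an inductive step showing IF 4^k > 0 THEN 4^(k+1) > 0. Steps 2-4 correctly establish the inductive step, but without the base case the conclusion in step 5 does not follow.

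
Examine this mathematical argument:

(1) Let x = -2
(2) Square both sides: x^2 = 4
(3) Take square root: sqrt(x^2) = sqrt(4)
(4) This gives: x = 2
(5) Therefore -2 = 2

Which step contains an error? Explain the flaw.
Step 4: This gives: x = 2

Step 4 incorrectly states that sqrt(x^2) = x. The correct identity is sqrt(x^2) = |x|. Since x = -2 < 0, we have sqrt(x^2) = |-2| = 2, not x = -2.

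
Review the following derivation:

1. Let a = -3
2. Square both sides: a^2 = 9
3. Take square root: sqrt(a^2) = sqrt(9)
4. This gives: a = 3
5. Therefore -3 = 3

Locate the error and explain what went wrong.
Step 4: This gives: a = 3

Step 4 incorrectly states that sqrt(a^2) = a. The correct identity is sqrt(a^2) = |a|. Since a = -3 < 0, we have sqrt(a^2) = |-3| = 3, not a = -3.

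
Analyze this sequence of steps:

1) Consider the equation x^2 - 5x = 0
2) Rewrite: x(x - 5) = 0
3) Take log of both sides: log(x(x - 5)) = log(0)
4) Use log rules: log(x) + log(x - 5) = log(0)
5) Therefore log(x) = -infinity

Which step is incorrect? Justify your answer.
Step 3: Take log of both sides: log(x(x - 5)) = log(0)

Step 3 takes the logarithm of both sides, resulting in log(0) on the right side. The logarithm is only defined for positive numbers; log(0) is undefined (approaches negative infinity). This operation is invalid.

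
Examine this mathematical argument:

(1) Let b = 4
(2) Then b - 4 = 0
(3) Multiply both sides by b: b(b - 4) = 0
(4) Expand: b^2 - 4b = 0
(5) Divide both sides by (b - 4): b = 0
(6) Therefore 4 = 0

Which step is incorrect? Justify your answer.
Step 5: Divide both sides by (b - 4): b = 0

Step 5 divides both sides by (b - 4). However, since b = 4, we have (b - 4) = 0. Division by zero is undefined, making this step invalid.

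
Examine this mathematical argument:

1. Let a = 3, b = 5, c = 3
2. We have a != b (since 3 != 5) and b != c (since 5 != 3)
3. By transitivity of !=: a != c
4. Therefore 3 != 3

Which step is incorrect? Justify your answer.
Step 3: By transitivity of !=: a != c

Step 3 incorrectly applies transitivity to the '!=' relation. Transitivity states: if a R b and b R c, then a R c. However, '!=' is not transitive. Counterexample: 3 != 5 and 5 != 3, but 3 = 3 (both equal 3). Transitivity holds for relations like <, <=, =, but not for !=.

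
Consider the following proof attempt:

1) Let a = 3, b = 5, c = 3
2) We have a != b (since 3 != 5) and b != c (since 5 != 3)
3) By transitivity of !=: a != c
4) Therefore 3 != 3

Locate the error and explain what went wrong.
Step 3: By transitivity of !=: a != c

Step 3 incorrectly applies transitivity to the '!=' relation. Transitivity states: if a R b and b R c, then a R c. However, '!=' is not transitive. Counterexample: 3 != 5 and 5 != 3, but 3 = 3 (both equal 3). Transitivity holds for relations like <, <=, =, but not for !=.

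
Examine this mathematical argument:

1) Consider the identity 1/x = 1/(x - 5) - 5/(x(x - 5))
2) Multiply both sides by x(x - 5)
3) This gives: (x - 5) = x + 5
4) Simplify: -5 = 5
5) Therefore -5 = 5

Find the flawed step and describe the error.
Step 3: This gives: (x - 5) = x + 5

Step 3 makes a sign error when clearing denominators. Multiplying -5/(x(x - 5)) by x(x - 5) gives -5, not +5. The correct result is (x - 5) = x - 5, which is trivially true, not (x - 5) = x + 5. (Step 1 is a valid identity: 1/(x - 5) - 5/(x(x - 5)) = (x - 5)/(x(x - 5)) = 1/x.)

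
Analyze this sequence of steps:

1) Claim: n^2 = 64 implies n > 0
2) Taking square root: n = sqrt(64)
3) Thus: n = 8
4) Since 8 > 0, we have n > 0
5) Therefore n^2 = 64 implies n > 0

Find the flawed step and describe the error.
Step 2: Taking square root: n = sqrt(64)

Step 2 takes the square root and assumes the positive root only. The equation n^2 = 64 actually has two solutions: n = 8 and n = -8. The proof silently assumes n > 0 without justification, then uses this assumption to conclude n > 0, which is circular. The counterexample n = -8 shows the claim is false.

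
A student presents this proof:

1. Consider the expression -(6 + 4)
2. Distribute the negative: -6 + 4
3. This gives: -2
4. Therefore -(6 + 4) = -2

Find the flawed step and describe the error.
Step 2: Distribute the negative: -6 + 4

Step 2 incorrectly distributes the negative sign. The correct distribution is -(6 + 4) = -6 - 4 = -10. The negative must be applied to both terms, not just the first. The error treats -(6 + 4) as -6 + 4, which equals -2 instead of -10.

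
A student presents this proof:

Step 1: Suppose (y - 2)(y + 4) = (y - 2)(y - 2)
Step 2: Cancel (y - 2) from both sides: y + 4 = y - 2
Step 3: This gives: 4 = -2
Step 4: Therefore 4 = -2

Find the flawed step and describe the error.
Step 2: Cancel (y - 2) from both sides: y + 4 = y - 2

Step 2 cancels (y - 2) from both sides. This is only valid if (y - 2) ≠ 0, i.e., y ≠ 2. When y = 2, both sides equal zero regardless of the other factors. The correct approach requires considering y = 2 as a separate case.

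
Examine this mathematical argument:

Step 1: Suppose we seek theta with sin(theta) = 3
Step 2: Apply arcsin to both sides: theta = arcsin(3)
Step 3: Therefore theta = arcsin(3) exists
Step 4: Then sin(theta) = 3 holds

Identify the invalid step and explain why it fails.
Step 2: Apply arcsin to both sides: theta = arcsin(3)

Step 2 applies arcsin to 3. However, arcsin(x) is only defined for x in [-1, 1] because sin(theta) can only produce values in that range. Since |3| > 1, arcsin(3) is undefined. There is no angle whose sine equals 3.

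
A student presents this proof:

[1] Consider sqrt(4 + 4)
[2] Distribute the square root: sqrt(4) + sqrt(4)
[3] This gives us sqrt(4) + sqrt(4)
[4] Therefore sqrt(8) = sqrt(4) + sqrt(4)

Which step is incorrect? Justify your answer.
Step 2: Distribute the square root: sqrt(4) + sqrt(4)

Step 2 incorrectly 'distributes' the square root over addition. The square root function does not distribute: sqrt(a + b) ≠ sqrt(a) + sqrt(b). In fact, sqrt(4 + 4) = sqrt(8) ≈ 2.8284, while sqrt(4) + sqrt(4) ≈ 4.0000.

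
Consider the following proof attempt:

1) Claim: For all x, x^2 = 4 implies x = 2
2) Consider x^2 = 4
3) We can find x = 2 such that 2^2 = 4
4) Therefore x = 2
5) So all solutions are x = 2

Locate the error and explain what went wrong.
Step 4: Therefore x = 2

Step 4 incorrectly concludes that x = 2 is the only solution. The proof shows that x = 2 is A solution (existence), but does not show it is the ONLY solution (uniqueness). In fact, x = -2 is also a solution since (-2)^2 = 4. Finding one solution doesn't prove there are no others.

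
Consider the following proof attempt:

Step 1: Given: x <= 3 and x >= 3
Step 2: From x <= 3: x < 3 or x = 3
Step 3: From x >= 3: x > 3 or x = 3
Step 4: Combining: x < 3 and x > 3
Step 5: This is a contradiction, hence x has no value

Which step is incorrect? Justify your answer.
Step 4: Combining: x < 3 and x > 3

Step 4 incorrectly combines the conditions. From x <= 3 and x >= 3, the intersection is x = 3. The error treats the 'or' cases as 'and' requirements. The correct conclusion is that x = 3 is the unique solution, not that no solution exists.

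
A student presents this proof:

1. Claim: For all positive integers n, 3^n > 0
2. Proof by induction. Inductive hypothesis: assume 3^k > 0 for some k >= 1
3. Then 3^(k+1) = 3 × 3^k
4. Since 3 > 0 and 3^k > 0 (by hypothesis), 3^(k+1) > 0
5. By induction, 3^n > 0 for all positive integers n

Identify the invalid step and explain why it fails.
Step 5: By induction, 3^n > 0 for all positive integers n

Step 5 concludes the proof by induction, but no base case was ever established. A valid induction proof requires: (1) a base case proving 3^1 > 0, and (2) an inductive step showing IF 3^k > 0 THEN 3^(k+1) > 0. Steps 2-4 correctly establish the inductive step, but without the base case the conclusion in step 5 does not follow.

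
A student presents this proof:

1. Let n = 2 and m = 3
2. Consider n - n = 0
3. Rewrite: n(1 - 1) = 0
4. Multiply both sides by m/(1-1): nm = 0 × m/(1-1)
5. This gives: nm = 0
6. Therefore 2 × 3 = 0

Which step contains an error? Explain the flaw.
Step 4: Multiply both sides by m/(1-1): nm = 0 × m/(1-1)

Step 4 multiplies both sides by m/(1-1). However, 1-1 = 0, so this is multiplication by m/0, which is undefined. We cannot multiply by an undefined expression.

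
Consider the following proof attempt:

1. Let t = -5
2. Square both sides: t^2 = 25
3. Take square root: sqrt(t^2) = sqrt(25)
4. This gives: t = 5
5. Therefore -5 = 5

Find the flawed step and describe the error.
Step 4: This gives: t = 5

Step 4 incorrectly states that sqrt(t^2) = t. The correct identity is sqrt(t^2) = |t|. Since t = -5 < 0, we have sqrt(t^2) = |-5| = 5, not t = -5.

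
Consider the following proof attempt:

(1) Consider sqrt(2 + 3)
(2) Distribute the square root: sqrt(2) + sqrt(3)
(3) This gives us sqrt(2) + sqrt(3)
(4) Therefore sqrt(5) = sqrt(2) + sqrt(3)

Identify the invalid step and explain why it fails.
Step 2: Distribute the square root: sqrt(2) + sqrt(3)

Step 2 incorrectly 'distributes' the square root over addition. The square root function does not distribute: sqrt(a + b) ≠ sqrt(a) + sqrt(b). In fact, sqrt(2 + 3) = sqrt(5) ≈ 2.2361, while sqrt(2) + sqrt(3) ≈ 3.1463.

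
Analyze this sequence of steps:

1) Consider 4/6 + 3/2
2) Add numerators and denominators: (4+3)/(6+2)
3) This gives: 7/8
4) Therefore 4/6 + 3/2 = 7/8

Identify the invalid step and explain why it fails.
Step 2: Add numerators and denominators: (4+3)/(6+2)

Step 2 incorrectly adds fractions by separately adding numerators and denominators. This is wrong. The correct method requires a common denominator: 4/6 + 3/2 = (4×2 + 3×6)/(6×2) = 26/12 = 13/6. The method used gives 7/8, which is different.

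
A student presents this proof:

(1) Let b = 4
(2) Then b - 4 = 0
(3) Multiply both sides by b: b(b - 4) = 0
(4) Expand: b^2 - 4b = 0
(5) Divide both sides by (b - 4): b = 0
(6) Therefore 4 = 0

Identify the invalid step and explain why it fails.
Step 5: Divide both sides by (b - 4): b = 0

Step 5 divides both sides by (b - 4). However, since b = 4, we have (b - 4) = 0. Division by zero is undefined, making this step invalid.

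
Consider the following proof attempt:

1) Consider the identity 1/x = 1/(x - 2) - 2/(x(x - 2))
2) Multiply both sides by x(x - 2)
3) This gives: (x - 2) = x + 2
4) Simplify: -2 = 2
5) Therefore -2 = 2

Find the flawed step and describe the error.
Step 3: This gives: (x - 2) = x + 2

Step 3 makes a sign error when clearing denominators. Multiplying -2/(x(x - 2)) by x(x - 2) gives -2, not +2. The correct result is (x - 2) = x - 2, which is trivially true, not (x - 2) = x + 2. (Step 1 is a valid identity: 1/(x - 2) - 2/(x(x - 2)) = (x - 2)/(x(x - 2)) = 1/x.)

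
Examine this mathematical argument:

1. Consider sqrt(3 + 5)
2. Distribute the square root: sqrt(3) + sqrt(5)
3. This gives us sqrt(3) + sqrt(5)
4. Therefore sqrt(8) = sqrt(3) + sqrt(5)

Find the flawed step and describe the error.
Step 2: Distribute the square root: sqrt(3) + sqrt(5)

Step 2 incorrectly 'distributes' the square root over addition. The square root function does not distribute: sqrt(a + b) ≠ sqrt(a) + sqrt(b). In fact, sqrt(3 + 5) = sqrt(8) ≈ 2.8284, while sqrt(3) + sqrt(5) ≈ 3.9681.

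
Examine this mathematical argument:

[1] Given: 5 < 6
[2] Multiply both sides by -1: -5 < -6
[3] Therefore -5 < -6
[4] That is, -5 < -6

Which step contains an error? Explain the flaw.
Step 2: Multiply both sides by -1: -5 < -6

Step 2 multiplies both sides by -1 but fails to reverse the inequality sign. When multiplying (or dividing) an inequality by a negative number, the direction must be reversed. Since 5 < 6, we should get -5 > -6, i.e., -5 > -6.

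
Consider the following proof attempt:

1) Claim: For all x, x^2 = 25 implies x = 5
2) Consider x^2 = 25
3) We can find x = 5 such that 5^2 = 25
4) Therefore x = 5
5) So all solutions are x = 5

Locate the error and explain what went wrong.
Step 4: Therefore x = 5

Step 4 incorrectly concludes that x = 5 is the only solution. The proof shows that x = 5 is A solution (existence), but does not show it is the ONLY solution (uniqueness). In fact, x = -5 is also a solution since (-5)^2 = 25. Finding one solution doesn't prove there are no others.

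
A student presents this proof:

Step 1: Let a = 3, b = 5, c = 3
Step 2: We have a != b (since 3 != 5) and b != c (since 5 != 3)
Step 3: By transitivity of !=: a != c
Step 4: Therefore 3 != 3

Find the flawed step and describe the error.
Step 3: By transitivity of !=: a != c

Step 3 incorrectly applies transitivity to the '!=' relation. Transitivity states: if a R b and b R c, then a R c. However, '!=' is not transitive. Counterexample: 3 != 5 and 5 != 3, but 3 = 3 (both equal 3). Transitivity holds for relations like <, <=, =, but not for !=.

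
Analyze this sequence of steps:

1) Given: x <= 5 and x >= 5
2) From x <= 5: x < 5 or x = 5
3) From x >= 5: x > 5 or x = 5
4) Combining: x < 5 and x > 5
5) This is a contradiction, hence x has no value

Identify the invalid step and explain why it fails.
Step 4: Combining: x < 5 and x > 5

Step 4 incorrectly combines the conditions. From x <= 5 and x >= 5, the intersection is x = 5. The error treats the 'or' cases as 'and' requirements. The correct conclusion is that x = 5 is the unique solution, not that no solution exists.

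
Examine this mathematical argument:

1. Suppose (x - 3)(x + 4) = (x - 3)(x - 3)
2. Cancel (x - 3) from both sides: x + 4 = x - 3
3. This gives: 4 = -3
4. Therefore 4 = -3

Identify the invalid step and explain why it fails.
Step 2: Cancel (x - 3) from both sides: x + 4 = x - 3

Step 2 cancels (x - 3) from both sides. This is only valid if (x - 3) ≠ 0, i.e., x ≠ 3. When x = 3, both sides equal zero regardless of the other factors. The correct approach requires considering x = 3 as a separate case.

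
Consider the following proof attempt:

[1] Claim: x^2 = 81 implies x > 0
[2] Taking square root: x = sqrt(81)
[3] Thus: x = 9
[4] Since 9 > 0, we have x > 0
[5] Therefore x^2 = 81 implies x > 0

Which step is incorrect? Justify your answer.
Step 2: Taking square root: x = sqrt(81)

Step 2 takes the square root and assumes the positive root only. The equation x^2 = 81 actually has two solutions: x = 9 and x = -9. The proof silently assumes x > 0 without justification, then uses this assumption to conclude x > 0, which is circular. The counterexample x = -9 shows the claim is false.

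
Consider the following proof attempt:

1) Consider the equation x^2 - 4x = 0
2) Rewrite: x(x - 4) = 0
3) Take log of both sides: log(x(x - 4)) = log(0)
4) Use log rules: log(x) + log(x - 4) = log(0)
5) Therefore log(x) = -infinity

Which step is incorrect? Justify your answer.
Step 3: Take log of both sides: log(x(x - 4)) = log(0)

Step 3 takes the logarithm of both sides, resulting in log(0) on the right side. The logarithm is only defined for positive numbers; log(0) is undefined (approaches negative infinity). This operation is invalid.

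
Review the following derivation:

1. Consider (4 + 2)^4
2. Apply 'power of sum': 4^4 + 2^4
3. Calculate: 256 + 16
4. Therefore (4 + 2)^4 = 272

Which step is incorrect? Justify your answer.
Step 2: Apply 'power of sum': 4^4 + 2^4

Step 2 incorrectly applies a non-existent rule '(a+b)^n = a^n + b^n'. This is false in general. The correct expansion uses the binomial theorem. The actual value is (4 + 2)^4 = 6^4 = 1296, not 272.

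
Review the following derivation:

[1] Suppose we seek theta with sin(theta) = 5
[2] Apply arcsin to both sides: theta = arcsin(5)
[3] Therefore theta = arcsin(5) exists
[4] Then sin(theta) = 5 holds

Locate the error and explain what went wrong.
Step 2: Apply arcsin to both sides: theta = arcsin(5)

Step 2 applies arcsin to 5. However, arcsin(x) is only defined for x in [-1, 1] because sin(theta) can only produce values in that range. Since |5| > 1, arcsin(5) is undefined. There is no angle whose sine equals 5.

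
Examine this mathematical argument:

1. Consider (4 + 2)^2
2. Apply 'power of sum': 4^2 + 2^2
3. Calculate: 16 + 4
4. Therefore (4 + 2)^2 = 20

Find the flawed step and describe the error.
Step 2: Apply 'power of sum': 4^2 + 2^2

Step 2 incorrectly applies a non-existent rule '(a+b)^n = a^n + b^n'. This is false in general. The correct expansion uses the binomial theorem. The actual value is (4 + 2)^2 = 6^2 = 36, not 20.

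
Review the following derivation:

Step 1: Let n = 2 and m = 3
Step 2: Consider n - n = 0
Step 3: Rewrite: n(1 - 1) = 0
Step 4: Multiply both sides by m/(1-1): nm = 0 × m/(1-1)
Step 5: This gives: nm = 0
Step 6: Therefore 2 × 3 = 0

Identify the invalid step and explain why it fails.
Step 4: Multiply both sides by m/(1-1): nm = 0 × m/(1-1)

Step 4 multiplies both sides by m/(1-1). However, 1-1 = 0, so this is multiplication by m/0, which is undefined. We cannot multiply by an undefined expression.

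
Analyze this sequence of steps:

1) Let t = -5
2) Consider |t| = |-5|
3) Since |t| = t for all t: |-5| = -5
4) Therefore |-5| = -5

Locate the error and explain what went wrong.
Step 3: Since |t| = t for all t: |-5| = -5

Step 3 incorrectly states that |t| = t for all t. The correct definition is |t| = t when t >= 0, and |t| = -t when t < 0. Since -5 < 0, we have |-5| = -(-5) = 5, not -5.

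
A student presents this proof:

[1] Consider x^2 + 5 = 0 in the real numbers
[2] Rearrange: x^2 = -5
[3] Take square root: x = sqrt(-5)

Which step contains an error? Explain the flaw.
Step 3: Take square root: x = sqrt(-5)

Step 3 takes the square root of -5, which is negative. In the real number system, the square root of a negative number is undefined. The equation x^2 + 5 = 0 has no real solutions. Square roots of negative numbers only exist in the complex numbers.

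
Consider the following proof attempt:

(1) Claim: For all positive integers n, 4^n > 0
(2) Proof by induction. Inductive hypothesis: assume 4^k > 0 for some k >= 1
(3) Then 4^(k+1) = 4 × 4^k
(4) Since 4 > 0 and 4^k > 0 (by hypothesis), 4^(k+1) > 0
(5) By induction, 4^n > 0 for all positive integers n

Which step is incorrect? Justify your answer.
Step 5: By induction, 4^n > 0 for all positive integers n

Step 5 concludes the proof by induction, but no base case was ever established. A valid induction proof requires: (1) a base case proving 4^1 > 0, and (2) an inductive step showing IF 4^k > 0 THEN 4^(k+1) > 0. Steps 2-4 correctly establish the inductive step, but without the base case the conclusion in step 5 does not follow.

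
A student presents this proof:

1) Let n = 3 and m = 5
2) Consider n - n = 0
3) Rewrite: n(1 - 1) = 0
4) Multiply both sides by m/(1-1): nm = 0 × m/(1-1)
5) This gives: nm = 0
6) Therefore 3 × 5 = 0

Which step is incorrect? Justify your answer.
Step 4: Multiply both sides by m/(1-1): nm = 0 × m/(1-1)

Step 4 multiplies both sides by m/(1-1). However, 1-1 = 0, so this is multiplication by m/0, which is undefined. We cannot multiply by an undefined expression.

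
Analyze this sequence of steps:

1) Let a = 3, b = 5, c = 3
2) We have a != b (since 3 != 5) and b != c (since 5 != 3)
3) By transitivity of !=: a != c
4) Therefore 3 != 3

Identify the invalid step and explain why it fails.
Step 3: By transitivity of !=: a != c

Step 3 incorrectly applies transitivity to the '!=' relation. Transitivity states: if a R b and b R c, then a R c. However, '!=' is not transitive. Counterexample: 3 != 5 and 5 != 3, but 3 = 3 (both equal 3). Transitivity holds for relations like <, <=, =, but not for !=.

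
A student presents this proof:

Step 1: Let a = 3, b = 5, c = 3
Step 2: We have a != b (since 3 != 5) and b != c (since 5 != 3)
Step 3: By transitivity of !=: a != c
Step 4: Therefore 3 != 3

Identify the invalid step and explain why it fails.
Step 3: By transitivity of !=: a != c

Step 3 incorrectly applies transitivity to the '!=' relation. Transitivity states: if a R b and b R c, then a R c. However, '!=' is not transitive. Counterexample: 3 != 5 and 5 != 3, but 3 = 3 (both equal 3). Transitivity holds for relations like <, <=, =, but not for !=.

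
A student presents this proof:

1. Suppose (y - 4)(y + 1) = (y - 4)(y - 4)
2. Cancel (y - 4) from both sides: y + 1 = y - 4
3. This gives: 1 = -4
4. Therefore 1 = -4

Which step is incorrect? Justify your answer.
Step 2: Cancel (y - 4) from both sides: y + 1 = y - 4

Step 2 cancels (y - 4) from both sides. This is only valid if (y - 4) ≠ 0, i.e., y ≠ 4. When y = 4, both sides equal zero regardless of the other factors. The correct approach requires considering y = 4 as a separate case.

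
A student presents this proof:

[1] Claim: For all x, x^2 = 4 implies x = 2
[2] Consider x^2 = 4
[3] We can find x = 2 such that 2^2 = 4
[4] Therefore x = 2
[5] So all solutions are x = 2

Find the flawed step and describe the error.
Step 4: Therefore x = 2

Step 4 incorrectly concludes that x = 2 is the only solution. The proof shows that x = 2 is A solution (existence), but does not show it is the ONLY solution (uniqueness). In fact, x = -2 is also a solution since (-2)^2 = 4. Finding one solution doesn't prove there are no others.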